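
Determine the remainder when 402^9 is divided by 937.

Using repeated squaring:
9 in binary is 1001, i.e. 9 = 8 + 1.
402^1 ≡ 402 (mod 937)
402^2 ≡ 402^2 = 161604 ≡ 440 (mod 937)
402^4 ≡ 440^2 = 193600 ≡ 578 (mod 937)
402^8 ≡ 578^2 = 334084 ≡ 512 (mod 937)
402^9 = 402^8 × 402^1 ≡ 512 × 402 (mod 937).
512 × 402 = 205824 ≡ 621 (mod 937).

621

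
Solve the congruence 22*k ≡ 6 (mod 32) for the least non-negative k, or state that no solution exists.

9

gcd(22, 32) = 2, and 2 | 6, so solutions exist.
Divide through by 2: 11*k = 3 (mod 16).
11⁻¹ ≡ 3 (mod 16).
k ≡ 3*3 ≡ 9 (mod 16).
The smallest non-negative solution is k = 9.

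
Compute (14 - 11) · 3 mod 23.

14 - 11 = 3
3 · 3 = 9

9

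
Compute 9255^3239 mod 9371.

7793

By square-and-multiply:
9255^1 ≡ 9255 (mod 9371)
9255^2 ≡ 9255^2 = 85655025 ≡ 4085 (mod 9371)
9255^4 ≡ 4085^2 = 16687225 ≡ 6845 (mod 9371)
9255^8 ≡ 6845^2 = 46854025 ≡ 8396 (mod 9371)
9255^16 ≡ 8396^2 = 70492816 ≡ 4154 (mod 9371)
9255^32 ≡ 4154^2 = 17255716 ≡ 3705 (mod 9371)
9255^64 ≡ 3705^2 = 13727025 ≡ 7881 (mod 9371)
9255^128 ≡ 7881^2 = 62110161 ≡ 8544 (mod 9371)
9255^256 ≡ 8544^2 = 72999936 ≡ 9217 (mod 9371)
9255^512 ≡ 9217^2 = 84953089 ≡ 4974 (mod 9371)
9255^1024 ≡ 4974^2 = 24740676 ≡ 1236 (mod 9371)
9255^2048 ≡ 1236^2 = 1527696 ≡ 223 (mod 9371)
9255^3239 = 9255^2048 × 9255^1024 × 9255^128 × 9255^32 × 9255^4 × 9255^2 × 9255^1 ≡ 223 × 1236 × 8544 × 3705 × 6845 × 4085 × 9255 (mod 9371).
Accumulate the product:
223 × 1236 = 275628 ≡ 3869
3869 × 8544 = 33056736 ≡ 5219
5219 × 3705 = 19336395 ≡ 4022
4022 × 6845 = 27530590 ≡ 7963
7963 × 4085 = 32528855 ≡ 2114
2114 × 9255 = 19565070 ≡ 7793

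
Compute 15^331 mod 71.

Compute successive squares:
15^1 ≡ 15 (mod 71)
15^2 ≡ 15^2 = 225 ≡ 12 (mod 71)
15^4 ≡ 12^2 = 144 ≡ 2 (mod 71)
15^8 ≡ 2^2 = 4 (mod 71)
15^16 ≡ 4^2 = 16 (mod 71)
15^32 ≡ 16^2 = 256 ≡ 43 (mod 71)
15^64 ≡ 43^2 = 1849 ≡ 3 (mod 71)
15^128 ≡ 3^2 = 9 (mod 71)
15^256 ≡ 9^2 = 81 ≡ 10 (mod 71)
15^331 = 15^256 × 15^64 × 15^8 × 15^2 × 15^1 ≡ 10 × 3 × 4 × 12 × 15 (mod 71).
Accumulate the product:
10 × 3 = 30
30 × 4 = 120 ≡ 49
49 × 12 = 588 ≡ 20
20 × 15 = 300 ≡ 16

16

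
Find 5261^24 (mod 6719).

1001

Compute successive squares:
24 in binary is 11000, i.e. 24 = 16 + 8.
5261^1 ≡ 5261 (mod 6719)
5261^2 ≡ 5261^2 = 27678121 ≡ 2560 (mod 6719)
5261^4 ≡ 2560^2 = 6553600 ≡ 2575 (mod 6719)
5261^8 ≡ 2575^2 = 6630625 ≡ 5691 (mod 6719)
5261^16 ≡ 5691^2 = 32387481 ≡ 1901 (mod 6719)
5261^24 = 5261^16 * 5261^8 ≡ 1901 * 5691 (mod 6719).
1901 * 5691 = 10818591 ≡ 1001 (mod 6719).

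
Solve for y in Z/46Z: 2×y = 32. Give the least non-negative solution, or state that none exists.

16

gcd(2, 46) = 2, and 2 | 32, so solutions exist.
Divide through by 2: 1×y ≡ 16 (mod 23).
1⁻¹ ≡ 1 (mod 23).
y ≡ 1×16 ≡ 16 (mod 23).
The smallest non-negative solution is y = 16.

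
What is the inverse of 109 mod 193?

85

Run the extended Euclidean algorithm:
193 = 1×109 + 84
109 = 1×84 + 25
84 = 3×25 + 9
25 = 2×9 + 7
9 = 1×7 + 2
7 = 3×2 + 1
2 = 2×1 + 0
gcd(109, 193) = 1, so the inverse exists.
Back-substitute for 1:
1 = 1×7 − 3×2
  = −3×9 + 4×7
  = 4×25 − 11×9
  = −11×84 + 37×25
  = 37×109 − 48×84
  = −48×193 + 85×109
So 109⁻¹ ≡ 85 (mod 193).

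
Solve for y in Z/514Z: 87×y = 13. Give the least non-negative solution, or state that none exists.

331

gcd(87, 514) = 1, so a unique solution mod 514 exists.
87⁻¹ ≡ 65 (mod 514).
y ≡ 65×13 ≡ 331 (mod 514).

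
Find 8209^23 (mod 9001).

Using repeated squaring:
23 in binary is 10111, i.e. 23 = 16 + 4 + 2 + 1.
8209^1 ≡ 8209 (mod 9001)
8209^2 ≡ 8209^2 = 67387681 ≡ 6195 (mod 9001)
8209^4 ≡ 6195^2 = 38378025 ≡ 6762 (mod 9001)
8209^8 ≡ 6762^2 = 45724644 ≡ 8565 (mod 9001)
8209^16 ≡ 8565^2 = 73359225 ≡ 1075 (mod 9001)
8209^23 = 8209^16 × 8209^4 × 8209^2 × 8209^1 ≡ 1075 × 6762 × 6195 × 8209 (mod 9001).
Accumulate the product:
1075 × 6762 = 7269150 ≡ 5343
5343 × 6195 = 33099885 ≡ 3208
3208 × 8209 = 26334472 ≡ 6547

6547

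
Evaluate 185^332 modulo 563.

Using repeated squaring:
332 in binary is 101001100, i.e. 332 = 256 + 64 + 8 + 4.
185^1 ≡ 185 (mod 563)
185^2 ≡ 185^2 = 34225 ≡ 445 (mod 563)
185^4 ≡ 445^2 = 198025 ≡ 412 (mod 563)
185^8 ≡ 412^2 = 169744 ≡ 281 (mod 563)
185^16 ≡ 281^2 = 78961 ≡ 141 (mod 563)
185^32 ≡ 141^2 = 19881 ≡ 176 (mod 563)
185^64 ≡ 176^2 = 30976 ≡ 11 (mod 563)
185^128 ≡ 11^2 = 121 (mod 563)
185^256 ≡ 121^2 = 14641 ≡ 3 (mod 563)
185^332 = 185^256 * 185^64 * 185^8 * 185^4 ≡ 3 * 11 * 281 * 412 (mod 563).
Accumulate the product:
3 * 11 = 33
33 * 281 = 9273 ≡ 265
265 * 412 = 109180 ≡ 521

521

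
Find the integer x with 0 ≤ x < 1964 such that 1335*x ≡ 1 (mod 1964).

By the extended Euclidean algorithm:
1964 = 1×1335 + 629
1335 = 2×629 + 77
629 = 8×77 + 13
77 = 5×13 + 12
13 = 1×12 + 1
12 = 12×1 + 0
gcd(1335, 1964) = 1, so the inverse exists.
Back-substitute for 1:
1 = 1×13 − 1×12
  = −1×77 + 6×13
  = 6×629 − 49×77
  = −49×1335 + 104×629
  = 104×1964 − 153×1335
So 1335⁻¹ ≡ −153 ≡ 1811 (mod 1964).

1811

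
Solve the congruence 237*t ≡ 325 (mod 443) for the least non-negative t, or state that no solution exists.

121

gcd(237, 443) = 1, so a unique solution mod 443 exists.
237⁻¹ ≡ 243 (mod 443).
t ≡ 243*325 ≡ 121 (mod 443).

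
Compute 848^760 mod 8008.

Compute successive squares:
760 in binary is 1011111000, i.e. 760 = 512 + 128 + 64 + 32 + 16 + 8.
848^1 ≡ 848 (mod 8008)
848^2 ≡ 848^2 = 719104 ≡ 6392 (mod 8008)
848^4 ≡ 6392^2 = 40857664 ≡ 848 (mod 8008)
848^8 ≡ 848^2 = 719104 ≡ 6392 (mod 8008)
848^16 ≡ 6392^2 = 40857664 ≡ 848 (mod 8008)
848^32 ≡ 848^2 = 719104 ≡ 6392 (mod 8008)
848^64 ≡ 6392^2 = 40857664 ≡ 848 (mod 8008)
848^128 ≡ 848^2 = 719104 ≡ 6392 (mod 8008)
848^256 ≡ 6392^2 = 40857664 ≡ 848 (mod 8008)
848^512 ≡ 848^2 = 719104 ≡ 6392 (mod 8008)
848^760 = 848^512 * 848^128 * 848^64 * 848^32 * 848^16 * 848^8 ≡ 6392 * 6392 * 848 * 6392 * 848 * 6392 (mod 8008).
Accumulate the product:
6392 * 6392 = 40857664 ≡ 848
848 * 848 = 719104 ≡ 6392
6392 * 6392 = 40857664 ≡ 848
848 * 848 = 719104 ≡ 6392
6392 * 6392 = 40857664 ≡ 848

848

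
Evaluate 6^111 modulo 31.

30

Using repeated squaring:
111 in binary is 1101111, i.e. 111 = 64 + 32 + 8 + 4 + 2 + 1.
6^1 ≡ 6 (mod 31)
6^2 ≡ 6^2 = 36 ≡ 5 (mod 31)
6^4 ≡ 5^2 = 25 (mod 31)
6^8 ≡ 25^2 = 625 ≡ 5 (mod 31)
6^16 ≡ 5^2 = 25 (mod 31)
6^32 ≡ 25^2 = 625 ≡ 5 (mod 31)
6^64 ≡ 5^2 = 25 (mod 31)
6^111 = 6^64 * 6^32 * 6^8 * 6^4 * 6^2 * 6^1 ≡ 25 * 5 * 5 * 25 * 5 * 6 (mod 31).
Accumulate the product:
25 * 5 = 125 ≡ 1
1 * 5 = 5
5 * 25 = 125 ≡ 1
1 * 5 = 5
5 * 6 = 30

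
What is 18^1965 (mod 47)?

24

1965 in binary is 11110101101, i.e. 1965 = 1024 + 512 + 256 + 128 + 32 + 8 + 4 + 1.
18^1 ≡ 18 (mod 47)
18^2 ≡ 18^2 = 324 ≡ 42 (mod 47)
18^4 ≡ 42^2 = 1764 ≡ 25 (mod 47)
18^8 ≡ 25^2 = 625 ≡ 14 (mod 47)
18^16 ≡ 14^2 = 196 ≡ 8 (mod 47)
18^32 ≡ 8^2 = 64 ≡ 17 (mod 47)
18^64 ≡ 17^2 = 289 ≡ 7 (mod 47)
18^128 ≡ 7^2 = 49 ≡ 2 (mod 47)
18^256 ≡ 2^2 = 4 (mod 47)
18^512 ≡ 4^2 = 16 (mod 47)
18^1024 ≡ 16^2 = 256 ≡ 21 (mod 47)
18^1965 = 18^1024 * 18^512 * 18^256 * 18^128 * 18^32 * 18^8 * 18^4 * 18^1 ≡ 21 * 16 * 4 * 2 * 17 * 14 * 25 * 18 (mod 47).
Accumulate the product:
21 * 16 = 336 ≡ 7
7 * 4 = 28
28 * 2 = 56 ≡ 9
9 * 17 = 153 ≡ 12
12 * 14 = 168 ≡ 27
27 * 25 = 675 ≡ 17
17 * 18 = 306 ≡ 24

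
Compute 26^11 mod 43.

19

11 in binary is 1011, i.e. 11 = 8 + 2 + 1.
26^1 ≡ 26 (mod 43)
26^2 ≡ 26^2 = 676 ≡ 31 (mod 43)
26^4 ≡ 31^2 = 961 ≡ 15 (mod 43)
26^8 ≡ 15^2 = 225 ≡ 10 (mod 43)
26^11 = 26^8 · 26^2 · 26^1 ≡ 10 · 31 · 26 (mod 43).
Accumulate the product:
10 · 31 = 310 ≡ 9
9 · 26 = 234 ≡ 19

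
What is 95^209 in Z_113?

209 in binary is 11010001, i.e. 209 = 128 + 64 + 16 + 1.
95^1 ≡ 95 (mod 113)
95^2 ≡ 95^2 = 9025 ≡ 98 (mod 113)
95^4 ≡ 98^2 = 9604 ≡ 112 (mod 113)
95^8 ≡ 112^2 = 12544 ≡ 1 (mod 113)
95^16 ≡ 1^2 = 1 (mod 113)
95^32 ≡ 1^2 = 1 (mod 113)
95^64 ≡ 1^2 = 1 (mod 113)
95^128 ≡ 1^2 = 1 (mod 113)
95^209 = 95^128 * 95^64 * 95^16 * 95^1 ≡ 1 * 1 * 1 * 95 (mod 113).
Accumulate the product:
1 * 1 = 1
1 * 1 = 1
1 * 95 = 95

95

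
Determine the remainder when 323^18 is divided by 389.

335

Compute successive squares:
323^1 ≡ 323 (mod 389)
323^2 ≡ 323^2 = 104329 ≡ 77 (mod 389)
323^4 ≡ 77^2 = 5929 ≡ 94 (mod 389)
323^8 ≡ 94^2 = 8836 ≡ 278 (mod 389)
323^16 ≡ 278^2 = 77284 ≡ 262 (mod 389)
323^18 = 323^16 * 323^2 ≡ 262 * 77 (mod 389).
262 * 77 = 20174 ≡ 335 (mod 389).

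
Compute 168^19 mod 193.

101

Compute successive squares:
168^1 ≡ 168 (mod 193)
168^2 ≡ 168^2 = 28224 ≡ 46 (mod 193)
168^4 ≡ 46^2 = 2116 ≡ 186 (mod 193)
168^8 ≡ 186^2 = 34596 ≡ 49 (mod 193)
168^16 ≡ 49^2 = 2401 ≡ 85 (mod 193)
168^19 = 168^16 * 168^2 * 168^1 ≡ 85 * 46 * 168 (mod 193).
Accumulate the product:
85 * 46 = 3910 ≡ 50
50 * 168 = 8400 ≡ 101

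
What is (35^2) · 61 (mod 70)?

(35)^2 ≡ 35 (mod 70)
35 · 61 = 2135 ≡ 35 (mod 70)

35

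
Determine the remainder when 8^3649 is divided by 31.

3649 in binary is 111001000001, i.e. 3649 = 2048 + 1024 + 512 + 64 + 1.
8^1 ≡ 8 (mod 31)
8^2 ≡ 8^2 = 64 ≡ 2 (mod 31)
8^4 ≡ 2^2 = 4 (mod 31)
8^8 ≡ 4^2 = 16 (mod 31)
8^16 ≡ 16^2 = 256 ≡ 8 (mod 31)
8^32 ≡ 8^2 = 64 ≡ 2 (mod 31)
8^64 ≡ 2^2 = 4 (mod 31)
8^128 ≡ 4^2 = 16 (mod 31)
8^256 ≡ 16^2 = 256 ≡ 8 (mod 31)
8^512 ≡ 8^2 = 64 ≡ 2 (mod 31)
8^1024 ≡ 2^2 = 4 (mod 31)
8^2048 ≡ 4^2 = 16 (mod 31)
8^3649 = 8^2048 × 8^1024 × 8^512 × 8^64 × 8^1 ≡ 16 × 4 × 2 × 4 × 8 (mod 31).
Accumulate the product:
16 × 4 = 64 ≡ 2
2 × 2 = 4
4 × 4 = 16
16 × 8 = 128 ≡ 4

4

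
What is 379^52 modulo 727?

349

52 in binary is 110100, i.e. 52 = 32 + 16 + 4.
379^1 ≡ 379 (mod 727)
379^2 ≡ 379^2 = 143641 ≡ 422 (mod 727)
379^4 ≡ 422^2 = 178084 ≡ 696 (mod 727)
379^8 ≡ 696^2 = 484416 ≡ 234 (mod 727)
379^16 ≡ 234^2 = 54756 ≡ 231 (mod 727)
379^32 ≡ 231^2 = 53361 ≡ 290 (mod 727)
379^52 = 379^32 · 379^16 · 379^4 ≡ 290 · 231 · 696 (mod 727).
Accumulate the product:
290 · 231 = 66990 ≡ 106
106 · 696 = 73776 ≡ 349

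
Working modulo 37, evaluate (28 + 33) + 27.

28 + 33 = 61 ≡ 24 (mod 37)
24 + 27 = 51 ≡ 14 (mod 37)

14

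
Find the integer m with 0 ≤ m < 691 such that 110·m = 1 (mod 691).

691 = 6*110 + 31
110 = 3*31 + 17
31 = 1*17 + 14
17 = 1*14 + 3
14 = 4*3 + 2
3 = 1*2 + 1
2 = 2*1 + 0
gcd(110, 691) = 1, so the inverse exists.
Back-substitute for 1:
1 = 1*3 − 1*2
  = −1*14 + 5*3
  = 5*17 − 6*14
  = −6*31 + 11*17
  = 11*110 − 39*31
  = −39*691 + 245*110
So 110⁻¹ ≡ 245 (mod 691).

245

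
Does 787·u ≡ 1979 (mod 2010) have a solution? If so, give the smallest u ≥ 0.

1397

gcd(787, 2010) = 1, so a unique solution mod 2010 exists.
787⁻¹ ≡ 733 (mod 2010).
u ≡ 733·1979 ≡ 1397 (mod 2010).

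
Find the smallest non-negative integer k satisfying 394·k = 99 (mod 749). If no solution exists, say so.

466

gcd(394, 749) = 1, so a unique solution mod 749 exists.
394⁻¹ ≡ 557 (mod 749).
k ≡ 557·99 ≡ 466 (mod 749).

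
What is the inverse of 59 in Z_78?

78 = 1·59 + 19
59 = 3·19 + 2
19 = 9·2 + 1
2 = 2·1 + 0
gcd(59, 78) = 1, so the inverse exists.
Back-substitute for 1:
1 = 1·19 − 9·2
  = −9·59 + 28·19
  = 28·78 − 37·59
So 59⁻¹ ≡ −37 ≡ 41 (mod 78).

41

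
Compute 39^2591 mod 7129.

92

2591 in binary is 101000011111, i.e. 2591 = 2048 + 512 + 16 + 8 + 4 + 2 + 1.
39^1 ≡ 39 (mod 7129)
39^2 ≡ 39^2 = 1521 (mod 7129)
39^4 ≡ 1521^2 = 2313441 ≡ 3645 (mod 7129)
39^8 ≡ 3645^2 = 13286025 ≡ 4698 (mod 7129)
39^16 ≡ 4698^2 = 22071204 ≡ 6949 (mod 7129)
39^32 ≡ 6949^2 = 48288601 ≡ 3884 (mod 7129)
39^64 ≡ 3884^2 = 15085456 ≡ 492 (mod 7129)
39^128 ≡ 492^2 = 242064 ≡ 6807 (mod 7129)
39^256 ≡ 6807^2 = 46335249 ≡ 3878 (mod 7129)
39^512 ≡ 3878^2 = 15038884 ≡ 3823 (mod 7129)
39^1024 ≡ 3823^2 = 14615329 ≡ 879 (mod 7129)
39^2048 ≡ 879^2 = 772641 ≡ 2709 (mod 7129)
39^2591 = 39^2048 * 39^512 * 39^16 * 39^8 * 39^4 * 39^2 * 39^1 ≡ 2709 * 3823 * 6949 * 4698 * 3645 * 1521 * 39 (mod 7129).
Accumulate the product:
2709 * 3823 = 10356507 ≡ 5199
5199 * 6949 = 36127851 ≡ 5208
5208 * 4698 = 24467184 ≡ 456
456 * 3645 = 1662120 ≡ 1063
1063 * 1521 = 1616823 ≡ 5669
5669 * 39 = 221091 ≡ 92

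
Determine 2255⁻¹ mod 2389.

1765

2389 = 1*2255 + 134
2255 = 16*134 + 111
134 = 1*111 + 23
111 = 4*23 + 19
23 = 1*19 + 4
19 = 4*4 + 3
4 = 1*3 + 1
3 = 3*1 + 0
gcd(2255, 2389) = 1, so the inverse exists.
Bézout: 1 = 589*2389 − 624*2255.
So 2255⁻¹ ≡ −624 ≡ 1765 (mod 2389).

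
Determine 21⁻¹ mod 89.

By the extended Euclidean algorithm:
89 = 4×21 + 5
21 = 4×5 + 1
5 = 5×1 + 0
gcd(21, 89) = 1, so the inverse exists.
Back-substitute for 1:
1 = 1×21 − 4×5
  = −4×89 + 17×21
So 21⁻¹ ≡ 17 (mod 89).

17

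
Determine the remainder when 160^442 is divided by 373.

Compute successive squares:
442 in binary is 110111010, i.e. 442 = 256 + 128 + 32 + 16 + 8 + 2.
160^1 ≡ 160 (mod 373)
160^2 ≡ 160^2 = 25600 ≡ 236 (mod 373)
160^4 ≡ 236^2 = 55696 ≡ 119 (mod 373)
160^8 ≡ 119^2 = 14161 ≡ 360 (mod 373)
160^16 ≡ 360^2 = 129600 ≡ 169 (mod 373)
160^32 ≡ 169^2 = 28561 ≡ 213 (mod 373)
160^64 ≡ 213^2 = 45369 ≡ 236 (mod 373)
160^128 ≡ 236^2 = 55696 ≡ 119 (mod 373)
160^256 ≡ 119^2 = 14161 ≡ 360 (mod 373)
160^442 = 160^256 * 160^128 * 160^32 * 160^16 * 160^8 * 160^2 ≡ 360 * 119 * 213 * 169 * 360 * 236 (mod 373).
Accumulate the product:
360 * 119 = 42840 ≡ 318
318 * 213 = 67734 ≡ 221
221 * 169 = 37349 ≡ 49
49 * 360 = 17640 ≡ 109
109 * 236 = 25724 ≡ 360

360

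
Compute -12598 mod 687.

-12598 = -19*687 + 455, so -12598 ≡ 455 (mod 687).

455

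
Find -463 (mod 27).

23

-463 = -18×27 + 23, so -463 ≡ 23 (mod 27).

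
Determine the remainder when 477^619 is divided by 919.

397

Using repeated squaring:
619 in binary is 1001101011, i.e. 619 = 512 + 64 + 32 + 8 + 2 + 1.
477^1 ≡ 477 (mod 919)
477^2 ≡ 477^2 = 227529 ≡ 536 (mod 919)
477^4 ≡ 536^2 = 287296 ≡ 568 (mod 919)
477^8 ≡ 568^2 = 322624 ≡ 55 (mod 919)
477^16 ≡ 55^2 = 3025 ≡ 268 (mod 919)
477^32 ≡ 268^2 = 71824 ≡ 142 (mod 919)
477^64 ≡ 142^2 = 20164 ≡ 865 (mod 919)
477^128 ≡ 865^2 = 748225 ≡ 159 (mod 919)
477^256 ≡ 159^2 = 25281 ≡ 468 (mod 919)
477^512 ≡ 468^2 = 219024 ≡ 302 (mod 919)
477^619 = 477^512 * 477^64 * 477^32 * 477^8 * 477^2 * 477^1 ≡ 302 * 865 * 142 * 55 * 536 * 477 (mod 919).
Accumulate the product:
302 * 865 = 261230 ≡ 234
234 * 142 = 33228 ≡ 144
144 * 55 = 7920 ≡ 568
568 * 536 = 304448 ≡ 259
259 * 477 = 123543 ≡ 397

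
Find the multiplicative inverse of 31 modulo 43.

25

Run the extended Euclidean algorithm:
43 = 1*31 + 12
31 = 2*12 + 7
12 = 1*7 + 5
7 = 1*5 + 2
5 = 2*2 + 1
2 = 2*1 + 0
gcd(31, 43) = 1, so the inverse exists.
Back-substitute for 1:
1 = 1*5 − 2*2
  = −2*7 + 3*5
  = 3*12 − 5*7
  = −5*31 + 13*12
  = 13*43 − 18*31
So 31⁻¹ ≡ −18 ≡ 25 (mod 43).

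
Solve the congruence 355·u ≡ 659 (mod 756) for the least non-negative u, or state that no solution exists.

gcd(355, 756) = 1, so a unique solution mod 756 exists.
355⁻¹ ≡ 115 (mod 756).
u ≡ 115·659 ≡ 185 (mod 756).

185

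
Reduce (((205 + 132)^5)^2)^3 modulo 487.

271

205 + 132 = 337
(337)^5 ≡ 433 (mod 487)
(433)^2 ≡ 481 (mod 487)
(481)^3 ≡ 271 (mod 487)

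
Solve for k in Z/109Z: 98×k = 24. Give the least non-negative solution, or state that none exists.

gcd(98, 109) = 1, so a unique solution mod 109 exists.
98⁻¹ ≡ 99 (mod 109).
k ≡ 99×24 ≡ 87 (mod 109).

87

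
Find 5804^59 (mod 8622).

2294

59 in binary is 111011, i.e. 59 = 32 + 16 + 8 + 2 + 1.
5804^1 ≡ 5804 (mod 8622)
5804^2 ≡ 5804^2 = 33686416 ≡ 262 (mod 8622)
5804^4 ≡ 262^2 = 68644 ≡ 8290 (mod 8622)
5804^8 ≡ 8290^2 = 68724100 ≡ 6760 (mod 8622)
5804^16 ≡ 6760^2 = 45697600 ≡ 1000 (mod 8622)
5804^32 ≡ 1000^2 = 1000000 ≡ 8470 (mod 8622)
5804^59 = 5804^32 × 5804^16 × 5804^8 × 5804^2 × 5804^1 ≡ 8470 × 1000 × 6760 × 262 × 5804 (mod 8622).
Accumulate the product:
8470 × 1000 = 8470000 ≡ 3196
3196 × 6760 = 21604960 ≡ 6850
6850 × 262 = 1794700 ≡ 1324
1324 × 5804 = 7684496 ≡ 2294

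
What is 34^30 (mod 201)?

Using repeated squaring:
30 in binary is 11110, i.e. 30 = 16 + 8 + 4 + 2.
34^1 ≡ 34 (mod 201)
34^2 ≡ 34^2 = 1156 ≡ 151 (mod 201)
34^4 ≡ 151^2 = 22801 ≡ 88 (mod 201)
34^8 ≡ 88^2 = 7744 ≡ 106 (mod 201)
34^16 ≡ 106^2 = 11236 ≡ 181 (mod 201)
34^30 = 34^16 * 34^8 * 34^4 * 34^2 ≡ 181 * 106 * 88 * 151 (mod 201).
Accumulate the product:
181 * 106 = 19186 ≡ 91
91 * 88 = 8008 ≡ 169
169 * 151 = 25519 ≡ 193

193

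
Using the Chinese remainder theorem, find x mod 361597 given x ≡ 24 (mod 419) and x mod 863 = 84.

419⁻¹ mod 863: 419·138 ≡ 1 (mod 863), so 419⁻¹ ≡ 138.
x = 24 + 419·((84 − 24)·138 mod 863) = 24 + 419·513 = 214971.
Check: 214971 mod 419 = 24, 214971 mod 863 = 84. ✓

214971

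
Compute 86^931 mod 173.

71

By square-and-multiply:
86^1 ≡ 86 (mod 173)
86^2 ≡ 86^2 = 7396 ≡ 130 (mod 173)
86^4 ≡ 130^2 = 16900 ≡ 119 (mod 173)
86^8 ≡ 119^2 = 14161 ≡ 148 (mod 173)
86^16 ≡ 148^2 = 21904 ≡ 106 (mod 173)
86^32 ≡ 106^2 = 11236 ≡ 164 (mod 173)
86^64 ≡ 164^2 = 26896 ≡ 81 (mod 173)
86^128 ≡ 81^2 = 6561 ≡ 160 (mod 173)
86^256 ≡ 160^2 = 25600 ≡ 169 (mod 173)
86^512 ≡ 169^2 = 28561 ≡ 16 (mod 173)
86^931 = 86^512 * 86^256 * 86^128 * 86^32 * 86^2 * 86^1 ≡ 16 * 169 * 160 * 164 * 130 * 86 (mod 173).
Accumulate the product:
16 * 169 = 2704 ≡ 109
109 * 160 = 17440 ≡ 140
140 * 164 = 22960 ≡ 124
124 * 130 = 16120 ≡ 31
31 * 86 = 2666 ≡ 71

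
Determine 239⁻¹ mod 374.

205

374 = 1·239 + 135
239 = 1·135 + 104
135 = 1·104 + 31
104 = 3·31 + 11
31 = 2·11 + 9
11 = 1·9 + 2
9 = 4·2 + 1
2 = 2·1 + 0
gcd(239, 374) = 1, so the inverse exists.
Back-substitute for 1:
1 = 1·9 − 4·2
  = −4·11 + 5·9
  = 5·31 − 14·11
  = −14·104 + 47·31
  = 47·135 − 61·104
  = −61·239 + 108·135
  = 108·374 − 169·239
So 239⁻¹ ≡ −169 ≡ 205 (mod 374).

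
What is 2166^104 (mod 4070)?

Using repeated squaring:
104 in binary is 1101000, i.e. 104 = 64 + 32 + 8.
2166^1 ≡ 2166 (mod 4070)
2166^2 ≡ 2166^2 = 4691556 ≡ 2916 (mod 4070)
2166^4 ≡ 2916^2 = 8503056 ≡ 826 (mod 4070)
2166^8 ≡ 826^2 = 682276 ≡ 2586 (mod 4070)
2166^16 ≡ 2586^2 = 6687396 ≡ 386 (mod 4070)
2166^32 ≡ 386^2 = 148996 ≡ 2476 (mod 4070)
2166^64 ≡ 2476^2 = 6130576 ≡ 1156 (mod 4070)
2166^104 = 2166^64 * 2166^32 * 2166^8 ≡ 1156 * 2476 * 2586 (mod 4070).
Accumulate the product:
1156 * 2476 = 2862256 ≡ 1046
1046 * 2586 = 2704956 ≡ 2476

2476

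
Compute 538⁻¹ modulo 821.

557

821 = 1×538 + 283
538 = 1×283 + 255
283 = 1×255 + 28
255 = 9×28 + 3
28 = 9×3 + 1
3 = 3×1 + 0
gcd(538, 821) = 1, so the inverse exists.
Back-substitute for 1:
1 = 1×28 − 9×3
  = −9×255 + 82×28
  = 82×283 − 91×255
  = −91×538 + 173×283
  = 173×821 − 264×538
So 538⁻¹ ≡ −264 ≡ 557 (mod 821).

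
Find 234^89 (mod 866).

198

By square-and-multiply:
234^1 ≡ 234 (mod 866)
234^2 ≡ 234^2 = 54756 ≡ 198 (mod 866)
234^4 ≡ 198^2 = 39204 ≡ 234 (mod 866)
234^8 ≡ 234^2 = 54756 ≡ 198 (mod 866)
234^16 ≡ 198^2 = 39204 ≡ 234 (mod 866)
234^32 ≡ 234^2 = 54756 ≡ 198 (mod 866)
234^64 ≡ 198^2 = 39204 ≡ 234 (mod 866)
234^89 = 234^64 · 234^16 · 234^8 · 234^1 ≡ 234 · 234 · 198 · 234 (mod 866).
Accumulate the product:
234 · 234 = 54756 ≡ 198
198 · 198 = 39204 ≡ 234
234 · 234 = 54756 ≡ 198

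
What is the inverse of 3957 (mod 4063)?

3948

Run the extended Euclidean algorithm:
4063 = 1×3957 + 106
3957 = 37×106 + 35
106 = 3×35 + 1
35 = 35×1 + 0
gcd(3957, 4063) = 1, so the inverse exists.
Back-substitute for 1:
1 = 1×106 − 3×35
  = −3×3957 + 112×106
  = 112×4063 − 115×3957
So 3957⁻¹ ≡ −115 ≡ 3948 (mod 4063).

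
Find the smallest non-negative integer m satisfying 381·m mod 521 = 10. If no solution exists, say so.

gcd(381, 521) = 1, so a unique solution mod 521 exists.
381⁻¹ ≡ 227 (mod 521).
m ≡ 227·10 ≡ 186 (mod 521).

186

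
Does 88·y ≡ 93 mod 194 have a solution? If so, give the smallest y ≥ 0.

gcd(88, 194) = 2, and 2 does not divide 93.
So the congruence has no solution.

no solution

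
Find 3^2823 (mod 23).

2

2823 in binary is 101100000111, i.e. 2823 = 2048 + 512 + 256 + 4 + 2 + 1.
3^1 ≡ 3 (mod 23)
3^2 ≡ 3^2 = 9 (mod 23)
3^4 ≡ 9^2 = 81 ≡ 12 (mod 23)
3^8 ≡ 12^2 = 144 ≡ 6 (mod 23)
3^16 ≡ 6^2 = 36 ≡ 13 (mod 23)
3^32 ≡ 13^2 = 169 ≡ 8 (mod 23)
3^64 ≡ 8^2 = 64 ≡ 18 (mod 23)
3^128 ≡ 18^2 = 324 ≡ 2 (mod 23)
3^256 ≡ 2^2 = 4 (mod 23)
3^512 ≡ 4^2 = 16 (mod 23)
3^1024 ≡ 16^2 = 256 ≡ 3 (mod 23)
3^2048 ≡ 3^2 = 9 (mod 23)
3^2823 = 3^2048 · 3^512 · 3^256 · 3^4 · 3^2 · 3^1 ≡ 9 · 16 · 4 · 12 · 9 · 3 (mod 23).
Accumulate the product:
9 · 16 = 144 ≡ 6
6 · 4 = 24 ≡ 1
1 · 12 = 12
12 · 9 = 108 ≡ 16
16 · 3 = 48 ≡ 2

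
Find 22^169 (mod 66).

22

Using repeated squaring:
22^1 ≡ 22 (mod 66)
22^2 ≡ 22^2 = 484 ≡ 22 (mod 66)
22^4 ≡ 22^2 = 484 ≡ 22 (mod 66)
22^8 ≡ 22^2 = 484 ≡ 22 (mod 66)
22^16 ≡ 22^2 = 484 ≡ 22 (mod 66)
22^32 ≡ 22^2 = 484 ≡ 22 (mod 66)
22^64 ≡ 22^2 = 484 ≡ 22 (mod 66)
22^128 ≡ 22^2 = 484 ≡ 22 (mod 66)
22^169 = 22^128 × 22^32 × 22^8 × 22^1 ≡ 22 × 22 × 22 × 22 (mod 66).
Accumulate the product:
22 × 22 = 484 ≡ 22
22 × 22 = 484 ≡ 22
22 × 22 = 484 ≡ 22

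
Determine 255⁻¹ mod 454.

454 = 1*255 + 199
255 = 1*199 + 56
199 = 3*56 + 31
56 = 1*31 + 25
31 = 1*25 + 6
25 = 4*6 + 1
6 = 6*1 + 0
gcd(255, 454) = 1, so the inverse exists.
Back-substitute for 1:
1 = 1*25 − 4*6
  = −4*31 + 5*25
  = 5*56 − 9*31
  = −9*199 + 32*56
  = 32*255 − 41*199
  = −41*454 + 73*255
So 255⁻¹ ≡ 73 (mod 454).

73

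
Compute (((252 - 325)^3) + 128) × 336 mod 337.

328

252 - 325 = -73 ≡ 264 (mod 337)
(264)^3 ≡ 218 (mod 337)
218 + 128 = 346 ≡ 9 (mod 337)
9 × 336 = 3024 ≡ 328 (mod 337)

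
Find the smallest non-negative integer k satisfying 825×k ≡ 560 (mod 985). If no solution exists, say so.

95

gcd(825, 985) = 5, and 5 | 560, so solutions exist.
Divide through by 5: 165×k ≡ 112 (mod 197).
165⁻¹ ≡ 80 (mod 197).
k ≡ 80×112 ≡ 95 (mod 197).
The smallest non-negative solution is k = 95.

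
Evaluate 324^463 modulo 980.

324

Compute successive squares:
324^1 ≡ 324 (mod 980)
324^2 ≡ 324^2 = 104976 ≡ 116 (mod 980)
324^4 ≡ 116^2 = 13456 ≡ 716 (mod 980)
324^8 ≡ 716^2 = 512656 ≡ 116 (mod 980)
324^16 ≡ 116^2 = 13456 ≡ 716 (mod 980)
324^32 ≡ 716^2 = 512656 ≡ 116 (mod 980)
324^64 ≡ 116^2 = 13456 ≡ 716 (mod 980)
324^128 ≡ 716^2 = 512656 ≡ 116 (mod 980)
324^256 ≡ 116^2 = 13456 ≡ 716 (mod 980)
324^463 = 324^256 * 324^128 * 324^64 * 324^8 * 324^4 * 324^2 * 324^1 ≡ 716 * 116 * 716 * 116 * 716 * 116 * 324 (mod 980).
Accumulate the product:
716 * 116 = 83056 ≡ 736
736 * 716 = 526976 ≡ 716
716 * 116 = 83056 ≡ 736
736 * 716 = 526976 ≡ 716
716 * 116 = 83056 ≡ 736
736 * 324 = 238464 ≡ 324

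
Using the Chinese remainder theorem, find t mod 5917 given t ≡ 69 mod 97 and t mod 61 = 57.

2009

97⁻¹ mod 61: 97×39 ≡ 1 (mod 61), so 97⁻¹ ≡ 39.
t = 69 + 97×((57 − 69)×39 mod 61) = 69 + 97×20 = 2009.
Check: 2009 mod 97 = 69, 2009 mod 61 = 57. ✓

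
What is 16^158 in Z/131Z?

121

Using repeated squaring:
16^1 ≡ 16 (mod 131)
16^2 ≡ 16^2 = 256 ≡ 125 (mod 131)
16^4 ≡ 125^2 = 15625 ≡ 36 (mod 131)
16^8 ≡ 36^2 = 1296 ≡ 117 (mod 131)
16^16 ≡ 117^2 = 13689 ≡ 65 (mod 131)
16^32 ≡ 65^2 = 4225 ≡ 33 (mod 131)
16^64 ≡ 33^2 = 1089 ≡ 41 (mod 131)
16^128 ≡ 41^2 = 1681 ≡ 109 (mod 131)
16^158 = 16^128 · 16^16 · 16^8 · 16^4 · 16^2 ≡ 109 · 65 · 117 · 36 · 125 (mod 131).
Accumulate the product:
109 · 65 = 7085 ≡ 11
11 · 117 = 1287 ≡ 108
108 · 36 = 3888 ≡ 89
89 · 125 = 11125 ≡ 121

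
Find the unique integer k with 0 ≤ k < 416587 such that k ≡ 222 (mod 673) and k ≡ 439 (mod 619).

319224

673⁻¹ mod 619: 673·470 ≡ 1 (mod 619), so 673⁻¹ ≡ 470.
k = 222 + 673·((439 − 222)·470 mod 619) = 222 + 673·474 = 319224.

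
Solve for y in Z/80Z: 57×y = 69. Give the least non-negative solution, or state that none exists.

77

gcd(57, 80) = 1, so a unique solution mod 80 exists.
57⁻¹ ≡ 73 (mod 80).
y ≡ 73×69 ≡ 77 (mod 80).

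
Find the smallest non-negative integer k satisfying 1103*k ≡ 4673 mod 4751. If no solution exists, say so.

gcd(1103, 4751) = 1, so a unique solution mod 4751 exists.
1103⁻¹ ≡ 3812 (mod 4751).
k ≡ 3812*4673 ≡ 1977 (mod 4751).

1977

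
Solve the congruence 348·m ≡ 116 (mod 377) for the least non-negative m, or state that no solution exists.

gcd(348, 377) = 29, and 29 | 116, so solutions exist.
Divide through by 29: 12·m ≡ 4 (mod 13).
12⁻¹ ≡ 12 (mod 13).
m ≡ 12·4 ≡ 9 (mod 13).
The smallest non-negative solution is m = 9.

9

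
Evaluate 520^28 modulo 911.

Using repeated squaring:
28 in binary is 11100, i.e. 28 = 16 + 8 + 4.
520^1 ≡ 520 (mod 911)
520^2 ≡ 520^2 = 270400 ≡ 744 (mod 911)
520^4 ≡ 744^2 = 553536 ≡ 559 (mod 911)
520^8 ≡ 559^2 = 312481 ≡ 8 (mod 911)
520^16 ≡ 8^2 = 64 (mod 911)
520^28 = 520^16 · 520^8 · 520^4 ≡ 64 · 8 · 559 (mod 911).
Accumulate the product:
64 · 8 = 512
512 · 559 = 286208 ≡ 154

154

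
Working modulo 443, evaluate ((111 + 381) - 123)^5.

311

111 + 381 = 492 ≡ 49 (mod 443)
49 - 123 = -74 ≡ 369 (mod 443)
(369)^5 ≡ 311 (mod 443)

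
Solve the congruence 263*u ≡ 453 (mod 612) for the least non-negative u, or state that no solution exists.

gcd(263, 612) = 1, so a unique solution mod 612 exists.
263⁻¹ ≡ 491 (mod 612).
u ≡ 491*453 ≡ 267 (mod 612).

267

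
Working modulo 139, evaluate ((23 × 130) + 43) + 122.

23 × 130 = 2990 ≡ 71 (mod 139)
71 + 43 = 114
114 + 122 = 236 ≡ 97 (mod 139)

97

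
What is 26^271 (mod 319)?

Compute successive squares:
271 in binary is 100001111, i.e. 271 = 256 + 8 + 4 + 2 + 1.
26^1 ≡ 26 (mod 319)
26^2 ≡ 26^2 = 676 ≡ 38 (mod 319)
26^4 ≡ 38^2 = 1444 ≡ 168 (mod 319)
26^8 ≡ 168^2 = 28224 ≡ 152 (mod 319)
26^16 ≡ 152^2 = 23104 ≡ 136 (mod 319)
26^32 ≡ 136^2 = 18496 ≡ 313 (mod 319)
26^64 ≡ 313^2 = 97969 ≡ 36 (mod 319)
26^128 ≡ 36^2 = 1296 ≡ 20 (mod 319)
26^256 ≡ 20^2 = 400 ≡ 81 (mod 319)
26^271 = 26^256 × 26^8 × 26^4 × 26^2 × 26^1 ≡ 81 × 152 × 168 × 38 × 26 (mod 319).
Accumulate the product:
81 × 152 = 12312 ≡ 190
190 × 168 = 31920 ≡ 20
20 × 38 = 760 ≡ 122
122 × 26 = 3172 ≡ 301

301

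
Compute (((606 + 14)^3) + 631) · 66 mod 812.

606 + 14 = 620
(620)^3 ≡ 316 (mod 812)
316 + 631 = 947 ≡ 135 (mod 812)
135 · 66 = 8910 ≡ 790 (mod 812)

790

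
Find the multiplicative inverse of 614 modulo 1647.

1647 = 2×614 + 419
614 = 1×419 + 195
419 = 2×195 + 29
195 = 6×29 + 21
29 = 1×21 + 8
21 = 2×8 + 5
8 = 1×5 + 3
5 = 1×3 + 2
3 = 1×2 + 1
2 = 2×1 + 0
gcd(614, 1647) = 1, so the inverse exists.
Back-substitute for 1:
1 = 1×3 − 1×2
  = −1×5 + 2×3
  = 2×8 − 3×5
  = −3×21 + 8×8
  = 8×29 − 11×21
  = −11×195 + 74×29
  = 74×419 − 159×195
  = −159×614 + 233×419
  = 233×1647 − 625×614
So 614⁻¹ ≡ −625 ≡ 1022 (mod 1647).

1022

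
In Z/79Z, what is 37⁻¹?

47

79 = 2·37 + 5
37 = 7·5 + 2
5 = 2·2 + 1
2 = 2·1 + 0
gcd(37, 79) = 1, so the inverse exists.
Bézout: 1 = 15·79 − 32·37.
So 37⁻¹ ≡ −32 ≡ 47 (mod 79).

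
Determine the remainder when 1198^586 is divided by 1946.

176

586 in binary is 1001001010, i.e. 586 = 512 + 64 + 8 + 2.
1198^1 ≡ 1198 (mod 1946)
1198^2 ≡ 1198^2 = 1435204 ≡ 1002 (mod 1946)
1198^4 ≡ 1002^2 = 1004004 ≡ 1814 (mod 1946)
1198^8 ≡ 1814^2 = 3290596 ≡ 1856 (mod 1946)
1198^16 ≡ 1856^2 = 3444736 ≡ 316 (mod 1946)
1198^32 ≡ 316^2 = 99856 ≡ 610 (mod 1946)
1198^64 ≡ 610^2 = 372100 ≡ 414 (mod 1946)
1198^128 ≡ 414^2 = 171396 ≡ 148 (mod 1946)
1198^256 ≡ 148^2 = 21904 ≡ 498 (mod 1946)
1198^512 ≡ 498^2 = 248004 ≡ 862 (mod 1946)
1198^586 = 1198^512 * 1198^64 * 1198^8 * 1198^2 ≡ 862 * 414 * 1856 * 1002 (mod 1946).
Accumulate the product:
862 * 414 = 356868 ≡ 750
750 * 1856 = 1392000 ≡ 610
610 * 1002 = 611220 ≡ 176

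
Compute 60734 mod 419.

60734 = 144·419 + 398, so 60734 ≡ 398 (mod 419).

398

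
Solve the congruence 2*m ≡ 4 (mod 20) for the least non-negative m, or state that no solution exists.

2

gcd(2, 20) = 2, and 2 | 4, so solutions exist.
Divide through by 2: 1*m ≡ 2 mod 10.
1⁻¹ ≡ 1 (mod 10).
m ≡ 1*2 ≡ 2 (mod 10).
The smallest non-negative solution is m = 2.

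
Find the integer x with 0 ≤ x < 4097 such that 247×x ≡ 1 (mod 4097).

Apply the Euclidean algorithm and back-substitute:
4097 = 16·247 + 145
247 = 1·145 + 102
145 = 1·102 + 43
102 = 2·43 + 16
43 = 2·16 + 11
16 = 1·11 + 5
11 = 2·5 + 1
5 = 5·1 + 0
gcd(247, 4097) = 1, so the inverse exists.
Bézout: 1 = 46·4097 − 763·247.
So 247⁻¹ ≡ −763 ≡ 3334 (mod 4097).

3334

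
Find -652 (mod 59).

-652 = -12·59 + 56, so -652 ≡ 56 (mod 59).

56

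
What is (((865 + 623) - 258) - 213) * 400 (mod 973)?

865 + 623 = 1488 ≡ 515 (mod 973)
515 - 258 = 257
257 - 213 = 44
44 * 400 = 17600 ≡ 86 (mod 973)

86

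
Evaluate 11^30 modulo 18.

1

Using repeated squaring:
30 in binary is 11110, i.e. 30 = 16 + 8 + 4 + 2.
11^1 ≡ 11 (mod 18)
11^2 ≡ 11^2 = 121 ≡ 13 (mod 18)
11^4 ≡ 13^2 = 169 ≡ 7 (mod 18)
11^8 ≡ 7^2 = 49 ≡ 13 (mod 18)
11^16 ≡ 13^2 = 169 ≡ 7 (mod 18)
11^30 = 11^16 · 11^8 · 11^4 · 11^2 ≡ 7 · 13 · 7 · 13 (mod 18).
Accumulate the product:
7 · 13 = 91 ≡ 1
1 · 7 = 7
7 · 13 = 91 ≡ 1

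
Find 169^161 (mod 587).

28

Compute successive squares:
161 in binary is 10100001, i.e. 161 = 128 + 32 + 1.
169^1 ≡ 169 (mod 587)
169^2 ≡ 169^2 = 28561 ≡ 385 (mod 587)
169^4 ≡ 385^2 = 148225 ≡ 301 (mod 587)
169^8 ≡ 301^2 = 90601 ≡ 203 (mod 587)
169^16 ≡ 203^2 = 41209 ≡ 119 (mod 587)
169^32 ≡ 119^2 = 14161 ≡ 73 (mod 587)
169^64 ≡ 73^2 = 5329 ≡ 46 (mod 587)
169^128 ≡ 46^2 = 2116 ≡ 355 (mod 587)
169^161 = 169^128 · 169^32 · 169^1 ≡ 355 · 73 · 169 (mod 587).
Accumulate the product:
355 · 73 = 25915 ≡ 87
87 · 169 = 14703 ≡ 28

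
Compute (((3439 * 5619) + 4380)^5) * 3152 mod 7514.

7476

3439 * 5619 = 19323741 ≡ 5247 (mod 7514)
5247 + 4380 = 9627 ≡ 2113 (mod 7514)
(2113)^5 ≡ 5471 (mod 7514)
5471 * 3152 = 17244592 ≡ 7476 (mod 7514)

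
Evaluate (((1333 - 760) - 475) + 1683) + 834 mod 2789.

1333 - 760 = 573
573 - 475 = 98
98 + 1683 = 1781
1781 + 834 = 2615

2615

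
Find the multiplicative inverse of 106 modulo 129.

129 = 1*106 + 23
106 = 4*23 + 14
23 = 1*14 + 9
14 = 1*9 + 5
9 = 1*5 + 4
5 = 1*4 + 1
4 = 4*1 + 0
gcd(106, 129) = 1, so the inverse exists.
Back-substitute for 1:
1 = 1*5 − 1*4
  = −1*9 + 2*5
  = 2*14 − 3*9
  = −3*23 + 5*14
  = 5*106 − 23*23
  = −23*129 + 28*106
So 106⁻¹ ≡ 28 (mod 129).

28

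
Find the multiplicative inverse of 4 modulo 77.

58

77 = 19*4 + 1
4 = 4*1 + 0
gcd(4, 77) = 1, so the inverse exists.
Bézout: 1 = 1*77 − 19*4.
So 4⁻¹ ≡ −19 ≡ 58 (mod 77).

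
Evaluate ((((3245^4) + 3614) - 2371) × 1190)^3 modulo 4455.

3025

(3245)^4 ≡ 220 (mod 4455)
220 + 3614 = 3834
3834 - 2371 = 1463
1463 × 1190 = 1740970 ≡ 3520 (mod 4455)
(3520)^3 ≡ 3025 (mod 4455)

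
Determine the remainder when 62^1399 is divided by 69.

1399 in binary is 10101110111, i.e. 1399 = 1024 + 256 + 64 + 32 + 16 + 4 + 2 + 1.
62^1 ≡ 62 (mod 69)
62^2 ≡ 62^2 = 3844 ≡ 49 (mod 69)
62^4 ≡ 49^2 = 2401 ≡ 55 (mod 69)
62^8 ≡ 55^2 = 3025 ≡ 58 (mod 69)
62^16 ≡ 58^2 = 3364 ≡ 52 (mod 69)
62^32 ≡ 52^2 = 2704 ≡ 13 (mod 69)
62^64 ≡ 13^2 = 169 ≡ 31 (mod 69)
62^128 ≡ 31^2 = 961 ≡ 64 (mod 69)
62^256 ≡ 64^2 = 4096 ≡ 25 (mod 69)
62^512 ≡ 25^2 = 625 ≡ 4 (mod 69)
62^1024 ≡ 4^2 = 16 (mod 69)
62^1399 = 62^1024 · 62^256 · 62^64 · 62^32 · 62^16 · 62^4 · 62^2 · 62^1 ≡ 16 · 25 · 31 · 13 · 52 · 55 · 49 · 62 (mod 69).
Accumulate the product:
16 · 25 = 400 ≡ 55
55 · 31 = 1705 ≡ 49
49 · 13 = 637 ≡ 16
16 · 52 = 832 ≡ 4
4 · 55 = 220 ≡ 13
13 · 49 = 637 ≡ 16
16 · 62 = 992 ≡ 26

26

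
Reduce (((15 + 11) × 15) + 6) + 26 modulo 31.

19

15 + 11 = 26
26 × 15 = 390 ≡ 18 (mod 31)
18 + 6 = 24
24 + 26 = 50 ≡ 19 (mod 31)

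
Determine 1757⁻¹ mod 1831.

1831 = 1·1757 + 74
1757 = 23·74 + 55
74 = 1·55 + 19
55 = 2·19 + 17
19 = 1·17 + 2
17 = 8·2 + 1
2 = 2·1 + 0
gcd(1757, 1831) = 1, so the inverse exists.
Bézout: 1 = −831·1831 + 866·1757.
So 1757⁻¹ ≡ 866 (mod 1831).

866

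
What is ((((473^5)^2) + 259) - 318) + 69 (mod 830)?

(473)^5 ≡ 653 (mod 830)
(653)^2 ≡ 619 (mod 830)
619 + 259 = 878 ≡ 48 (mod 830)
48 - 318 = -270 ≡ 560 (mod 830)
560 + 69 = 629

629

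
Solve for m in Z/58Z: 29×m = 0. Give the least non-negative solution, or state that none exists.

0

gcd(29, 58) = 29, and 29 | 0, so solutions exist.
Divide through by 29: 1×m = 0 (mod 2).
1⁻¹ ≡ 1 (mod 2).
m ≡ 1×0 ≡ 0 (mod 2).
The smallest non-negative solution is m = 0.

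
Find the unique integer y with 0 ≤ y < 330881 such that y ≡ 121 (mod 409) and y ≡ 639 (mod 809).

409⁻¹ mod 809: 409×180 ≡ 1 (mod 809), so 409⁻¹ ≡ 180.
y = 121 + 409×((639 − 121)×180 mod 809) = 121 + 409×205 = 83966.
Check: 83966 mod 409 = 121, 83966 mod 809 = 639. ✓

83966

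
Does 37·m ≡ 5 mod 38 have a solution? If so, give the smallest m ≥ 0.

33

gcd(37, 38) = 1, so a unique solution mod 38 exists.
37⁻¹ ≡ 37 (mod 38).
m ≡ 37·5 ≡ 33 (mod 38).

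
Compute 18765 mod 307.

18765 = 61·307 + 38, so 18765 ≡ 38 (mod 307).

38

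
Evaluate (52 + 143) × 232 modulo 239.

69

52 + 143 = 195
195 × 232 = 45240 ≡ 69 (mod 239)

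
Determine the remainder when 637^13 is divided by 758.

13 in binary is 1101, i.e. 13 = 8 + 4 + 1.
637^1 ≡ 637 (mod 758)
637^2 ≡ 637^2 = 405769 ≡ 239 (mod 758)
637^4 ≡ 239^2 = 57121 ≡ 271 (mod 758)
637^8 ≡ 271^2 = 73441 ≡ 673 (mod 758)
637^13 = 637^8 · 637^4 · 637^1 ≡ 673 · 271 · 637 (mod 758).
Accumulate the product:
673 · 271 = 182383 ≡ 463
463 · 637 = 294931 ≡ 69

69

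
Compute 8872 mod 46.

40

8872 = 192×46 + 40, so 8872 ≡ 40 (mod 46).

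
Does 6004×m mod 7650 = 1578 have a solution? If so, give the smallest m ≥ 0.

gcd(6004, 7650) = 2, and 2 | 1578, so solutions exist.
Divide through by 2: 3002×m ≡ 789 (mod 3825).
3002⁻¹ ≡ 488 (mod 3825).
m ≡ 488×789 ≡ 2532 (mod 3825).
The smallest non-negative solution is m = 2532.

2532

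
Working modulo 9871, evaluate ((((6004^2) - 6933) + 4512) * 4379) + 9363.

3202

(6004)^2 ≡ 8995 (mod 9871)
8995 - 6933 = 2062
2062 + 4512 = 6574
6574 * 4379 = 28787546 ≡ 3710 (mod 9871)
3710 + 9363 = 13073 ≡ 3202 (mod 9871)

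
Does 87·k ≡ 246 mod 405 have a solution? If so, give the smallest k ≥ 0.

gcd(87, 405) = 3, and 3 | 246, so solutions exist.
Divide through by 3: 29·k ≡ 82 mod 135.
29⁻¹ ≡ 14 (mod 135).
k ≡ 14·82 ≡ 68 (mod 135).
The smallest non-negative solution is k = 68.

68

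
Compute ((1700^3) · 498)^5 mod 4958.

(1700)^3 ≡ 3766 (mod 4958)
3766 · 498 = 1875468 ≡ 1344 (mod 4958)
(1344)^5 ≡ 488 (mod 4958)

488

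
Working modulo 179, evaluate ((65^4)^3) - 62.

162

(65)^4 ≡ 29 (mod 179)
(29)^3 ≡ 45 (mod 179)
45 - 62 = -17 ≡ 162 (mod 179)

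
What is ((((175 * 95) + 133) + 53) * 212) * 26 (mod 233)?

229

175 * 95 = 16625 ≡ 82 (mod 233)
82 + 133 = 215
215 + 53 = 268 ≡ 35 (mod 233)
35 * 212 = 7420 ≡ 197 (mod 233)
197 * 26 = 5122 ≡ 229 (mod 233)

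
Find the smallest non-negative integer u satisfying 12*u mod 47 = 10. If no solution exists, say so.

gcd(12, 47) = 1, so a unique solution mod 47 exists.
12⁻¹ ≡ 4 (mod 47).
u ≡ 4*10 ≡ 40 (mod 47).

40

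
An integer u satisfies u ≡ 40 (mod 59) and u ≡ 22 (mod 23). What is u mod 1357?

689

59⁻¹ mod 23: 59×16 ≡ 1 (mod 23), so 59⁻¹ ≡ 16.
u = 40 + 59×((22 − 40)×16 mod 23) = 40 + 59×11 = 689.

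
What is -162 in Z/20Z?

18

-162 = -9*20 + 18, so -162 ≡ 18 (mod 20).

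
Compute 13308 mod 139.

103

13308 = 95×139 + 103, so 13308 ≡ 103 (mod 139).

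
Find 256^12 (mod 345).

256

Using repeated squaring:
12 in binary is 1100, i.e. 12 = 8 + 4.
256^1 ≡ 256 (mod 345)
256^2 ≡ 256^2 = 65536 ≡ 331 (mod 345)
256^4 ≡ 331^2 = 109561 ≡ 196 (mod 345)
256^8 ≡ 196^2 = 38416 ≡ 121 (mod 345)
256^12 = 256^8 * 256^4 ≡ 121 * 196 (mod 345).
121 * 196 = 23716 ≡ 256 (mod 345).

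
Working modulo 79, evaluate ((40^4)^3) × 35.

(40)^4 ≡ 5 (mod 79)
(5)^3 ≡ 46 (mod 79)
46 × 35 = 1610 ≡ 30 (mod 79)

30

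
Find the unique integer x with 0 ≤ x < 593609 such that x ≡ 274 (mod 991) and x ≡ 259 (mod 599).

353070

991⁻¹ mod 599: 991·136 ≡ 1 (mod 599), so 991⁻¹ ≡ 136.
x = 274 + 991·((259 − 274)·136 mod 599) = 274 + 991·356 = 353070.
Check: 353070 mod 991 = 274, 353070 mod 599 = 259. ✓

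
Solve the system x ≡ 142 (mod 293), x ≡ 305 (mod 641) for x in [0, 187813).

293⁻¹ mod 641: 293*606 ≡ 1 (mod 641), so 293⁻¹ ≡ 606.
x = 142 + 293*((305 − 142)*606 mod 641) = 142 + 293*64 = 18894.

18894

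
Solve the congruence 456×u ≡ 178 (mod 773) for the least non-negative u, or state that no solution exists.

gcd(456, 773) = 1, so a unique solution mod 773 exists.
456⁻¹ ≡ 317 (mod 773).
u ≡ 317×178 ≡ 770 (mod 773).

770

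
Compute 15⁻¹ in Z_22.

Apply the Euclidean algorithm and back-substitute:
22 = 1×15 + 7
15 = 2×7 + 1
7 = 7×1 + 0
gcd(15, 22) = 1, so the inverse exists.
Back-substitute for 1:
1 = 1×15 − 2×7
  = −2×22 + 3×15
So 15⁻¹ ≡ 3 (mod 22).

3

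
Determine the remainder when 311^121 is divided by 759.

311^1 ≡ 311 (mod 759)
311^2 ≡ 311^2 = 96721 ≡ 328 (mod 759)
311^4 ≡ 328^2 = 107584 ≡ 565 (mod 759)
311^8 ≡ 565^2 = 319225 ≡ 445 (mod 759)
311^16 ≡ 445^2 = 198025 ≡ 685 (mod 759)
311^32 ≡ 685^2 = 469225 ≡ 163 (mod 759)
311^64 ≡ 163^2 = 26569 ≡ 4 (mod 759)
311^121 = 311^64 * 311^32 * 311^16 * 311^8 * 311^1 ≡ 4 * 163 * 685 * 445 * 311 (mod 759).
Accumulate the product:
4 * 163 = 652
652 * 685 = 446620 ≡ 328
328 * 445 = 145960 ≡ 232
232 * 311 = 72152 ≡ 47

47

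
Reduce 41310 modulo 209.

41310 = 197·209 + 137, so 41310 ≡ 137 (mod 209).

137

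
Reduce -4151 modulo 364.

217

-4151 = -12*364 + 217, so -4151 ≡ 217 (mod 364).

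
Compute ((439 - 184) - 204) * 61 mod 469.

439 - 184 = 255
255 - 204 = 51
51 * 61 = 3111 ≡ 297 (mod 469)

297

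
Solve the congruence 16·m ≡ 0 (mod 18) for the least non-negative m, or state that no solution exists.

0

gcd(16, 18) = 2, and 2 | 0, so solutions exist.
Divide through by 2: 8·m mod 9 = 0.
8⁻¹ ≡ 8 (mod 9).
m ≡ 8·0 ≡ 0 (mod 9).
The smallest non-negative solution is m = 0.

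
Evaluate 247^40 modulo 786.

739

By square-and-multiply:
40 in binary is 101000, i.e. 40 = 32 + 8.
247^1 ≡ 247 (mod 786)
247^2 ≡ 247^2 = 61009 ≡ 487 (mod 786)
247^4 ≡ 487^2 = 237169 ≡ 583 (mod 786)
247^8 ≡ 583^2 = 339889 ≡ 337 (mod 786)
247^16 ≡ 337^2 = 113569 ≡ 385 (mod 786)
247^32 ≡ 385^2 = 148225 ≡ 457 (mod 786)
247^40 = 247^32 × 247^8 ≡ 457 × 337 (mod 786).
457 × 337 = 154009 ≡ 739 (mod 786).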